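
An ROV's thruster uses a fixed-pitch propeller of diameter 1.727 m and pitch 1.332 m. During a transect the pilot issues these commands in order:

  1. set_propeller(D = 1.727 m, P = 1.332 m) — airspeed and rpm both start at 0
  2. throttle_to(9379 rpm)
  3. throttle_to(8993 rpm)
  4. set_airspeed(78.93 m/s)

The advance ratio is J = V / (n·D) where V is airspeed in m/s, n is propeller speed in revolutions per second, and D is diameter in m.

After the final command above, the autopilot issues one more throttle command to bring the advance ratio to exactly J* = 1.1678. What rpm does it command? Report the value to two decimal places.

set_propeller: D = 1.727 m, P = 1.332 m (p = P/D = 0.771280); state ← (V=0, rpm=0)
throttle_to(9379): rpm ← 9379
throttle_to(8993): rpm ← 8993
set_airspeed(78.93): V ← 78.93 m/s
final state: V = 78.93 m/s, rpm = 8993 → n = rpm/60 = 149.883333 rev/s
target J* = 1.1678; solve J* = V/(n·D) for n: n = V/(J*·D) = 78.93/(1.1678 × 1.727) = 39.136438 rev/s
rpm = 60·n = 2348.186272

rpm = 2348.19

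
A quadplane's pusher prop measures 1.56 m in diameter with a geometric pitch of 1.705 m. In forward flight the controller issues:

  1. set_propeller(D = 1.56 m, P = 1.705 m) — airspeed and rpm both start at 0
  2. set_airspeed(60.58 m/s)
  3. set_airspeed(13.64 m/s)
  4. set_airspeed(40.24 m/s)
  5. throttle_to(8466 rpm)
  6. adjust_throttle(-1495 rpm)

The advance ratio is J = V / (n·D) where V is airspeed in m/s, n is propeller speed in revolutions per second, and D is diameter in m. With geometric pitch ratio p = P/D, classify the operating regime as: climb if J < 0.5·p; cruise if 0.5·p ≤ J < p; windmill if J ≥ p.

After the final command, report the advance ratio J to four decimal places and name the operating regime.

J = 0.2220, regime = climb

set_propeller: D = 1.56 m, P = 1.705 m (p = P/D = 1.092949); state ← (V=0, rpm=0)
set_airspeed(60.58): V ← 60.58 m/s
set_airspeed(13.64): V ← 13.64 m/s
set_airspeed(40.24): V ← 40.24 m/s
throttle_to(8466): rpm ← 8466
adjust_throttle(-1495): rpm ← 8466 -1495 = 6971
final state: V = 40.24 m/s, rpm = 6971 → n = rpm/60 = 116.183333 rev/s
J = V / (n·D) = 40.24 / (116.183333 × 1.56) = 0.222019
regime bands: climb J<0.5465 | cruise [0.5465, 1.0929) | windmill J≥1.0929
J = 0.2220 → climb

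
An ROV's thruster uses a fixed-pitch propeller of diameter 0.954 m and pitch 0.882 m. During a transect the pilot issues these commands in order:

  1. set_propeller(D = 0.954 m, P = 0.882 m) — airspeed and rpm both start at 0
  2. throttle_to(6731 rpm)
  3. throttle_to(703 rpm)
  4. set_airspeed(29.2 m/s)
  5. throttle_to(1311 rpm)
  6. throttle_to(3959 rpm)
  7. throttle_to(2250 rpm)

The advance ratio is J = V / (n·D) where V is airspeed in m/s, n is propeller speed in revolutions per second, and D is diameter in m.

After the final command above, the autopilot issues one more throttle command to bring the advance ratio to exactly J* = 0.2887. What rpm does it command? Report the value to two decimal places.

set_propeller: D = 0.954 m, P = 0.882 m (p = P/D = 0.924528); state ← (V=0, rpm=0)
throttle_to(6731): rpm ← 6731
throttle_to(703): rpm ← 703
set_airspeed(29.2): V ← 29.2 m/s
throttle_to(1311): rpm ← 1311
throttle_to(3959): rpm ← 3959
throttle_to(2250): rpm ← 2250
final state: V = 29.2 m/s, rpm = 2250 → n = rpm/60 = 37.500000 rev/s
target J* = 0.2887; solve J* = V/(n·D) for n: n = V/(J*·D) = 29.2/(0.2887 × 0.954) = 106.019974 rev/s
rpm = 60·n = 6361.198432

rpm = 6361.20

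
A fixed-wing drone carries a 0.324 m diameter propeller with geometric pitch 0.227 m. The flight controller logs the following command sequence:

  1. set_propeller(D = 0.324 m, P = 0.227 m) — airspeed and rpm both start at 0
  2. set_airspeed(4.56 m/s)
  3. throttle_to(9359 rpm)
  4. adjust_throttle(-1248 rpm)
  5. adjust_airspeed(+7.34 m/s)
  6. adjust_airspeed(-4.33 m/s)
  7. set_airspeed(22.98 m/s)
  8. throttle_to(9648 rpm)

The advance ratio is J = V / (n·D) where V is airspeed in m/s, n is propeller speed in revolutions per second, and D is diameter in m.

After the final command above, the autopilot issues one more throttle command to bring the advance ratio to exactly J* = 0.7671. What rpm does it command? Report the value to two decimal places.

set_propeller: D = 0.324 m, P = 0.227 m (p = P/D = 0.700617); state ← (V=0, rpm=0)
set_airspeed(4.56): V ← 4.56 m/s
throttle_to(9359): rpm ← 9359
adjust_throttle(-1248): rpm ← 9359 -1248 = 8111
adjust_airspeed(+7.34): V ← 4.56 +7.34 = 11.9 m/s
adjust_airspeed(-4.33): V ← 11.9 -4.33 = 7.57 m/s
set_airspeed(22.98): V ← 22.98 m/s
throttle_to(9648): rpm ← 9648
final state: V = 22.98 m/s, rpm = 9648 → n = rpm/60 = 160.800000 rev/s
target J* = 0.7671; solve J* = V/(n·D) for n: n = V/(J*·D) = 22.98/(0.7671 × 0.324) = 92.459817 rev/s
rpm = 60·n = 5547.589044

rpm = 5547.59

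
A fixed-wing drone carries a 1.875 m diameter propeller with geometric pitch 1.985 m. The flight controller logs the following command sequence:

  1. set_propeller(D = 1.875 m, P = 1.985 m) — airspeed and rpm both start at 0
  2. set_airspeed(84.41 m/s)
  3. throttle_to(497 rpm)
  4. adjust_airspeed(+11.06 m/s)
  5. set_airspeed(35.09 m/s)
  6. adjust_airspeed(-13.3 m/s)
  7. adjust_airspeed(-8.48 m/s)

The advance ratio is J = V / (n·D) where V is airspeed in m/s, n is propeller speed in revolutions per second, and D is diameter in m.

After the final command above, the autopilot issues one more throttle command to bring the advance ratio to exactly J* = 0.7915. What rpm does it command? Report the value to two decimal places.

set_propeller: D = 1.875 m, P = 1.985 m (p = P/D = 1.058667); state ← (V=0, rpm=0)
set_airspeed(84.41): V ← 84.41 m/s
throttle_to(497): rpm ← 497
adjust_airspeed(+11.06): V ← 84.41 +11.06 = 95.47 m/s
set_airspeed(35.09): V ← 35.09 m/s
adjust_airspeed(-13.3): V ← 35.09 -13.3 = 21.79 m/s
adjust_airspeed(-8.48): V ← 21.79 -8.48 = 13.31 m/s
final state: V = 13.31 m/s, rpm = 497 → n = rpm/60 = 8.283333 rev/s
target J* = 0.7915; solve J* = V/(n·D) for n: n = V/(J*·D) = 13.31/(0.7915 × 1.875) = 8.968625 rev/s
rpm = 60·n = 538.117498

rpm = 538.12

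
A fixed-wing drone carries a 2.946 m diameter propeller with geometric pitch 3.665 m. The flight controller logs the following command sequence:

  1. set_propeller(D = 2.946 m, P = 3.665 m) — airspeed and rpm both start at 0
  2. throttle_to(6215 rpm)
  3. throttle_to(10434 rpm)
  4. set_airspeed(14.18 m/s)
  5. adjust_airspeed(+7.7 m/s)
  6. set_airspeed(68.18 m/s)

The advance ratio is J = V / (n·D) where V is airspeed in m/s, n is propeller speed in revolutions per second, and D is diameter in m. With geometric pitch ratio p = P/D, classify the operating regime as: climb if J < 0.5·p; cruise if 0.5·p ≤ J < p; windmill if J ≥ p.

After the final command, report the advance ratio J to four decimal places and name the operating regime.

set_propeller: D = 2.946 m, P = 3.665 m (p = P/D = 1.244060); state ← (V=0, rpm=0)
throttle_to(6215): rpm ← 6215
throttle_to(10434): rpm ← 10434
set_airspeed(14.18): V ← 14.18 m/s
adjust_airspeed(+7.7): V ← 14.18 +7.7 = 21.88 m/s
set_airspeed(68.18): V ← 68.18 m/s
final state: V = 68.18 m/s, rpm = 10434 → n = rpm/60 = 173.900000 rev/s
J = V / (n·D) = 68.18 / (173.900000 × 2.946) = 0.133084
regime bands: climb J<0.6220 | cruise [0.6220, 1.2441) | windmill J≥1.2441
J = 0.1331 → climb

J = 0.1331, regime = climb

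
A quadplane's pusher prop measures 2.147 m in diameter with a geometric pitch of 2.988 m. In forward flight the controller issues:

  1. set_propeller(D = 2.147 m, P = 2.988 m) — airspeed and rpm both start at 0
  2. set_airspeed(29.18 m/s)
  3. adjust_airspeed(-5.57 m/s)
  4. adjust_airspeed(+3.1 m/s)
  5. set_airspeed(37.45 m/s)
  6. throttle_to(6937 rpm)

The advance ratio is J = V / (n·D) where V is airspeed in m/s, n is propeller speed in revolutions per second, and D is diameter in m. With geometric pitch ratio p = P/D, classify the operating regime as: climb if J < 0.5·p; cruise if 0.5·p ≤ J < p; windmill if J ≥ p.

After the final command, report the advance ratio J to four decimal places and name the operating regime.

J = 0.1509, regime = climb

set_propeller: D = 2.147 m, P = 2.988 m (p = P/D = 1.391709); state ← (V=0, rpm=0)
set_airspeed(29.18): V ← 29.18 m/s
adjust_airspeed(-5.57): V ← 29.18 -5.57 = 23.61 m/s
adjust_airspeed(+3.1): V ← 23.61 +3.1 = 26.71 m/s
set_airspeed(37.45): V ← 37.45 m/s
throttle_to(6937): rpm ← 6937
final state: V = 37.45 m/s, rpm = 6937 → n = rpm/60 = 115.616667 rev/s
J = V / (n·D) = 37.45 / (115.616667 × 2.147) = 0.150869
regime bands: climb J<0.6959 | cruise [0.6959, 1.3917) | windmill J≥1.3917
J = 0.1509 → climb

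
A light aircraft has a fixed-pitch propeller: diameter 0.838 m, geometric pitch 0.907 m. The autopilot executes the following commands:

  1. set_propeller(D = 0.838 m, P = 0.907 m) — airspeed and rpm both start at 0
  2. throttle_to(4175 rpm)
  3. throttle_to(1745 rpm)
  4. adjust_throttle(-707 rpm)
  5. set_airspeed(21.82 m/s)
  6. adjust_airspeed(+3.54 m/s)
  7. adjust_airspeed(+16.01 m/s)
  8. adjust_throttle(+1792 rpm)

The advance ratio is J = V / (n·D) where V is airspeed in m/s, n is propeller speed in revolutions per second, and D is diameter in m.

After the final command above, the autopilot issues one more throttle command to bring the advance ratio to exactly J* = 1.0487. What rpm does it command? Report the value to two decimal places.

set_propeller: D = 0.838 m, P = 0.907 m (p = P/D = 1.082339); state ← (V=0, rpm=0)
throttle_to(4175): rpm ← 4175
throttle_to(1745): rpm ← 1745
adjust_throttle(-707): rpm ← 1745 -707 = 1038
set_airspeed(21.82): V ← 21.82 m/s
adjust_airspeed(+3.54): V ← 21.82 +3.54 = 25.36 m/s
adjust_airspeed(+16.01): V ← 25.36 +16.01 = 41.37 m/s
adjust_throttle(+1792): rpm ← 1038 +1792 = 2830
final state: V = 41.37 m/s, rpm = 2830 → n = rpm/60 = 47.166667 rev/s
target J* = 1.0487; solve J* = V/(n·D) for n: n = V/(J*·D) = 41.37/(1.0487 × 0.838) = 47.074990 rev/s
rpm = 60·n = 2824.499386

rpm = 2824.50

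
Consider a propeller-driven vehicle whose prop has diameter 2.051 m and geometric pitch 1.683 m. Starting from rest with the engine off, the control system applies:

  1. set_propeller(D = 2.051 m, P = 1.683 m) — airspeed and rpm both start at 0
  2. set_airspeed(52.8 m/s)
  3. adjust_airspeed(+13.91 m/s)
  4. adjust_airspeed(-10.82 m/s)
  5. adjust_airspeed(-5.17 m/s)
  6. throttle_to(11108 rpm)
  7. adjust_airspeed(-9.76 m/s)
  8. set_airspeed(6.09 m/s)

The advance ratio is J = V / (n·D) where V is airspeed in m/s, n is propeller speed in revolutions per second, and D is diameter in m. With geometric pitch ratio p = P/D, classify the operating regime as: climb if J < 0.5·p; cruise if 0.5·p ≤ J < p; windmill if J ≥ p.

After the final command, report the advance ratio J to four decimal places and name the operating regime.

J = 0.0160, regime = climb

set_propeller: D = 2.051 m, P = 1.683 m (p = P/D = 0.820575); state ← (V=0, rpm=0)
set_airspeed(52.8): V ← 52.8 m/s
adjust_airspeed(+13.91): V ← 52.8 +13.91 = 66.71 m/s
adjust_airspeed(-10.82): V ← 66.71 -10.82 = 55.89 m/s
adjust_airspeed(-5.17): V ← 55.89 -5.17 = 50.72 m/s
throttle_to(11108): rpm ← 11108
adjust_airspeed(-9.76): V ← 50.72 -9.76 = 40.96 m/s
set_airspeed(6.09): V ← 6.09 m/s
final state: V = 6.09 m/s, rpm = 11108 → n = rpm/60 = 185.133333 rev/s
J = V / (n·D) = 6.09 / (185.133333 × 2.051) = 0.016039
regime bands: climb J<0.4103 | cruise [0.4103, 0.8206) | windmill J≥0.8206
J = 0.0160 → climb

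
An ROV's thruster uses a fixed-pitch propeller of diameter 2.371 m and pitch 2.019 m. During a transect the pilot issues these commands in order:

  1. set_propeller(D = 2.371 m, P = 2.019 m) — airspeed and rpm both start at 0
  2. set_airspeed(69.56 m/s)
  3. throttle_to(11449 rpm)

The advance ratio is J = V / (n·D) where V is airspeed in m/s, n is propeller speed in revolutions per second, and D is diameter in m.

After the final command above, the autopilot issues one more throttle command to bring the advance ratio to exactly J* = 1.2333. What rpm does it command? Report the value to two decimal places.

set_propeller: D = 2.371 m, P = 2.019 m (p = P/D = 0.851539); state ← (V=0, rpm=0)
set_airspeed(69.56): V ← 69.56 m/s
throttle_to(11449): rpm ← 11449
final state: V = 69.56 m/s, rpm = 11449 → n = rpm/60 = 190.816667 rev/s
target J* = 1.2333; solve J* = V/(n·D) for n: n = V/(J*·D) = 69.56/(1.2333 × 2.371) = 23.788074 rev/s
rpm = 60·n = 1427.284463

rpm = 1427.28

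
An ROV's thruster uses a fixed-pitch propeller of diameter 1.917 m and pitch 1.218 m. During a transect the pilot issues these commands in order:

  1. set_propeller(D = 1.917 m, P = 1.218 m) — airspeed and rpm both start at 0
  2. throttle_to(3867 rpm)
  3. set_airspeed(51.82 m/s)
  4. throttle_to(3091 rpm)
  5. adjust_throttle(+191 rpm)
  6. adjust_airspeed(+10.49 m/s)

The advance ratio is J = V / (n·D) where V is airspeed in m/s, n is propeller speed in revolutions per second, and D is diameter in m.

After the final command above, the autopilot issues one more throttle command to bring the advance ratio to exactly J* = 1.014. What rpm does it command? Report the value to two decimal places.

rpm = 1923.31

set_propeller: D = 1.917 m, P = 1.218 m (p = P/D = 0.635368); state ← (V=0, rpm=0)
throttle_to(3867): rpm ← 3867
set_airspeed(51.82): V ← 51.82 m/s
throttle_to(3091): rpm ← 3091
adjust_throttle(+191): rpm ← 3091 +191 = 3282
adjust_airspeed(+10.49): V ← 51.82 +10.49 = 62.31 m/s
final state: V = 62.31 m/s, rpm = 3282 → n = rpm/60 = 54.700000 rev/s
target J* = 1.014; solve J* = V/(n·D) for n: n = V/(J*·D) = 62.31/(1.014 × 1.917) = 32.055140 rev/s
rpm = 60·n = 1923.308424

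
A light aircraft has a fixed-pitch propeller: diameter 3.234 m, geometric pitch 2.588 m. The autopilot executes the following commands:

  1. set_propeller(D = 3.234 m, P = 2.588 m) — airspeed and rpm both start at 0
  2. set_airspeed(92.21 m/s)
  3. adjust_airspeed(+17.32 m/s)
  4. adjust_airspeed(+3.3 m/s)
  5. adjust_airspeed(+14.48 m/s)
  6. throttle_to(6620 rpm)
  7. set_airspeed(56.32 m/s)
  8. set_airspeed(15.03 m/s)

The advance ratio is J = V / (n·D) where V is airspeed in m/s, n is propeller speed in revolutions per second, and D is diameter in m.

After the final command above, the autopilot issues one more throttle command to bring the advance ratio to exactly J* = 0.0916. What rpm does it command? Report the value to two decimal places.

set_propeller: D = 3.234 m, P = 2.588 m (p = P/D = 0.800247); state ← (V=0, rpm=0)
set_airspeed(92.21): V ← 92.21 m/s
adjust_airspeed(+17.32): V ← 92.21 +17.32 = 109.53 m/s
adjust_airspeed(+3.3): V ← 109.53 +3.3 = 112.83 m/s
adjust_airspeed(+14.48): V ← 112.83 +14.48 = 127.31 m/s
throttle_to(6620): rpm ← 6620
set_airspeed(56.32): V ← 56.32 m/s
set_airspeed(15.03): V ← 15.03 m/s
final state: V = 15.03 m/s, rpm = 6620 → n = rpm/60 = 110.333333 rev/s
target J* = 0.0916; solve J* = V/(n·D) for n: n = V/(J*·D) = 15.03/(0.0916 × 3.234) = 50.736849 rev/s
rpm = 60·n = 3044.210936

rpm = 3044.21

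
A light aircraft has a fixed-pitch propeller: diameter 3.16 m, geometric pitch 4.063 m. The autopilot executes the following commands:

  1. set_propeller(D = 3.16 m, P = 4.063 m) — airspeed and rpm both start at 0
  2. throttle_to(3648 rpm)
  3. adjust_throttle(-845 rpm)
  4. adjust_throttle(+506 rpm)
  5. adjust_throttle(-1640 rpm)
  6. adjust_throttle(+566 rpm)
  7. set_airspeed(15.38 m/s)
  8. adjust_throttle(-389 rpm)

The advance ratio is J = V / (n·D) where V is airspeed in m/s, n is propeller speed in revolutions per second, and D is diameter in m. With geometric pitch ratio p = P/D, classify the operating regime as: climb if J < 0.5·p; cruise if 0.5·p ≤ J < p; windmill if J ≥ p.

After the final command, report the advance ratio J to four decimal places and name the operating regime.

set_propeller: D = 3.16 m, P = 4.063 m (p = P/D = 1.285759); state ← (V=0, rpm=0)
throttle_to(3648): rpm ← 3648
adjust_throttle(-845): rpm ← 3648 -845 = 2803
adjust_throttle(+506): rpm ← 2803 +506 = 3309
adjust_throttle(-1640): rpm ← 3309 -1640 = 1669
adjust_throttle(+566): rpm ← 1669 +566 = 2235
set_airspeed(15.38): V ← 15.38 m/s
adjust_throttle(-389): rpm ← 2235 -389 = 1846
final state: V = 15.38 m/s, rpm = 1846 → n = rpm/60 = 30.766667 rev/s
J = V / (n·D) = 15.38 / (30.766667 × 3.16) = 0.158194
regime bands: climb J<0.6429 | cruise [0.6429, 1.2858) | windmill J≥1.2858
J = 0.1582 → climb

J = 0.1582, regime = climb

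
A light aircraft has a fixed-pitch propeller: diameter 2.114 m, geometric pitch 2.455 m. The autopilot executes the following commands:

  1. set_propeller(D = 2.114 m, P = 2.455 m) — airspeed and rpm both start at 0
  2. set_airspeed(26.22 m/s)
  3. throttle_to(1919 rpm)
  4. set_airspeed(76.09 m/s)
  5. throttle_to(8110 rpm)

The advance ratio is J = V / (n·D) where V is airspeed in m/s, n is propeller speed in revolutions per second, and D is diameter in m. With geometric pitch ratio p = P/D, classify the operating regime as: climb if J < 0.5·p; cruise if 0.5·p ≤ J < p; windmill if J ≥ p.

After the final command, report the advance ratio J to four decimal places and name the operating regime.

J = 0.2663, regime = climb

set_propeller: D = 2.114 m, P = 2.455 m (p = P/D = 1.161306); state ← (V=0, rpm=0)
set_airspeed(26.22): V ← 26.22 m/s
throttle_to(1919): rpm ← 1919
set_airspeed(76.09): V ← 76.09 m/s
throttle_to(8110): rpm ← 8110
final state: V = 76.09 m/s, rpm = 8110 → n = rpm/60 = 135.166667 rev/s
J = V / (n·D) = 76.09 / (135.166667 × 2.114) = 0.266289
regime bands: climb J<0.5807 | cruise [0.5807, 1.1613) | windmill J≥1.1613
J = 0.2663 → climb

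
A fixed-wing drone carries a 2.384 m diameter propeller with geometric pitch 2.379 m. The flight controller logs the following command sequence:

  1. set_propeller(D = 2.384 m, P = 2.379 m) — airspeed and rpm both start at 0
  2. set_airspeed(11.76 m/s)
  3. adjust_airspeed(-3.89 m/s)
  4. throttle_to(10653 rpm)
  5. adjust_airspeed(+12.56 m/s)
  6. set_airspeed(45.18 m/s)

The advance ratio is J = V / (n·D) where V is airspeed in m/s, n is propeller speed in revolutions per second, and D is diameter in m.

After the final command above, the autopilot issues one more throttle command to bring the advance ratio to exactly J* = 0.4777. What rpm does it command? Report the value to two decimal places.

rpm = 2380.32

set_propeller: D = 2.384 m, P = 2.379 m (p = P/D = 0.997903); state ← (V=0, rpm=0)
set_airspeed(11.76): V ← 11.76 m/s
adjust_airspeed(-3.89): V ← 11.76 -3.89 = 7.87 m/s
throttle_to(10653): rpm ← 10653
adjust_airspeed(+12.56): V ← 7.87 +12.56 = 20.43 m/s
set_airspeed(45.18): V ← 45.18 m/s
final state: V = 45.18 m/s, rpm = 10653 → n = rpm/60 = 177.550000 rev/s
target J* = 0.4777; solve J* = V/(n·D) for n: n = V/(J*·D) = 45.18/(0.4777 × 2.384) = 39.672058 rev/s
rpm = 60·n = 2380.323502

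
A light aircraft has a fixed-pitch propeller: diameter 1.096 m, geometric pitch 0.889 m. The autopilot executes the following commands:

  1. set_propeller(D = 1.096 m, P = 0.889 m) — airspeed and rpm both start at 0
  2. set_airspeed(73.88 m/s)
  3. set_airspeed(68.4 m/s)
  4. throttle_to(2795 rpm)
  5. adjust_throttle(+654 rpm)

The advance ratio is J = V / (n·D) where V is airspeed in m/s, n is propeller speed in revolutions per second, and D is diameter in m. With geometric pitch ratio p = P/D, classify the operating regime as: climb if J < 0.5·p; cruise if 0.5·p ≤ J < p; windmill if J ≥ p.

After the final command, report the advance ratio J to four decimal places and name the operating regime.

set_propeller: D = 1.096 m, P = 0.889 m (p = P/D = 0.811131); state ← (V=0, rpm=0)
set_airspeed(73.88): V ← 73.88 m/s
set_airspeed(68.4): V ← 68.4 m/s
throttle_to(2795): rpm ← 2795
adjust_throttle(+654): rpm ← 2795 +654 = 3449
final state: V = 68.4 m/s, rpm = 3449 → n = rpm/60 = 57.483333 rev/s
J = V / (n·D) = 68.4 / (57.483333 × 1.096) = 1.085684
regime bands: climb J<0.4056 | cruise [0.4056, 0.8111) | windmill J≥0.8111
J = 1.0857 → windmill

J = 1.0857, regime = windmill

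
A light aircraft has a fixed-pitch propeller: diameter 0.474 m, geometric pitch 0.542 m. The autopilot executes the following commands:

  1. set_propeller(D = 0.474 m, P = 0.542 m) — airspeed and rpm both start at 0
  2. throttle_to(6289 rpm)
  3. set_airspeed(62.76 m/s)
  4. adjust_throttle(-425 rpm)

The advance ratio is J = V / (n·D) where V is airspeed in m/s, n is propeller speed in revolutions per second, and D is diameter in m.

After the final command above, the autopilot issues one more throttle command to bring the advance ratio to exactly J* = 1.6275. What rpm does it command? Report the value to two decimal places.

rpm = 4881.29

set_propeller: D = 0.474 m, P = 0.542 m (p = P/D = 1.143460); state ← (V=0, rpm=0)
throttle_to(6289): rpm ← 6289
set_airspeed(62.76): V ← 62.76 m/s
adjust_throttle(-425): rpm ← 6289 -425 = 5864
final state: V = 62.76 m/s, rpm = 5864 → n = rpm/60 = 97.733333 rev/s
target J* = 1.6275; solve J* = V/(n·D) for n: n = V/(J*·D) = 62.76/(1.6275 × 0.474) = 81.354878 rev/s
rpm = 60·n = 4881.292656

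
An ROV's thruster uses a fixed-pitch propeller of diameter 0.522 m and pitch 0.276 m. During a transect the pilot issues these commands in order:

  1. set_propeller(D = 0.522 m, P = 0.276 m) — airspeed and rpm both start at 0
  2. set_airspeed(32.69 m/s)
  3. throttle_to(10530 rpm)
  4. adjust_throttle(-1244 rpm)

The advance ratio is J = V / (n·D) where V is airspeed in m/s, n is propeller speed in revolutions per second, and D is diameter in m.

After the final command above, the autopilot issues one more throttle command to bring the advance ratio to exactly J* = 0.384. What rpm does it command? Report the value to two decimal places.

set_propeller: D = 0.522 m, P = 0.276 m (p = P/D = 0.528736); state ← (V=0, rpm=0)
set_airspeed(32.69): V ← 32.69 m/s
throttle_to(10530): rpm ← 10530
adjust_throttle(-1244): rpm ← 10530 -1244 = 9286
final state: V = 32.69 m/s, rpm = 9286 → n = rpm/60 = 154.766667 rev/s
target J* = 0.384; solve J* = V/(n·D) for n: n = V/(J*·D) = 32.69/(0.384 × 0.522) = 163.084690 rev/s
rpm = 60·n = 9785.081418

rpm = 9785.08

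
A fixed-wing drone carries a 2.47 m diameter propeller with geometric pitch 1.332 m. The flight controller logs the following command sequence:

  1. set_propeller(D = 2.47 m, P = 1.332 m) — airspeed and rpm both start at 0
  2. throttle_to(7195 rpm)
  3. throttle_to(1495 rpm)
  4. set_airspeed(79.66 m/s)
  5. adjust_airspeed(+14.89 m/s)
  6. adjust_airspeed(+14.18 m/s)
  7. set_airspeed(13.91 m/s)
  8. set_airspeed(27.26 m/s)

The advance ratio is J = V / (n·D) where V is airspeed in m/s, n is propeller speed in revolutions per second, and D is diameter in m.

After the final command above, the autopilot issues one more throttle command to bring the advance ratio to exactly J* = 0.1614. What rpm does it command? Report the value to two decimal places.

set_propeller: D = 2.47 m, P = 1.332 m (p = P/D = 0.539271); state ← (V=0, rpm=0)
throttle_to(7195): rpm ← 7195
throttle_to(1495): rpm ← 1495
set_airspeed(79.66): V ← 79.66 m/s
adjust_airspeed(+14.89): V ← 79.66 +14.89 = 94.55 m/s
adjust_airspeed(+14.18): V ← 94.55 +14.18 = 108.73 m/s
set_airspeed(13.91): V ← 13.91 m/s
set_airspeed(27.26): V ← 27.26 m/s
final state: V = 27.26 m/s, rpm = 1495 → n = rpm/60 = 24.916667 rev/s
target J* = 0.1614; solve J* = V/(n·D) for n: n = V/(J*·D) = 27.26/(0.1614 × 2.47) = 68.379413 rev/s
rpm = 60·n = 4102.764776

rpm = 4102.76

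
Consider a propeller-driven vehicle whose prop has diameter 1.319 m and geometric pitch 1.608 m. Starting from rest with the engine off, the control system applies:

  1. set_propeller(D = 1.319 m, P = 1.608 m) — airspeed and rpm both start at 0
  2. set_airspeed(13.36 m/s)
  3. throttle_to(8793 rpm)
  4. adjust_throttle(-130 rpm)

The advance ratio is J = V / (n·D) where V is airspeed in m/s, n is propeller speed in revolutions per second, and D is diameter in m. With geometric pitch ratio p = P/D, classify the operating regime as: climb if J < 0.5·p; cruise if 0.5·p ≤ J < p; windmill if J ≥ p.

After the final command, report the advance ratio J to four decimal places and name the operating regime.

set_propeller: D = 1.319 m, P = 1.608 m (p = P/D = 1.219105); state ← (V=0, rpm=0)
set_airspeed(13.36): V ← 13.36 m/s
throttle_to(8793): rpm ← 8793
adjust_throttle(-130): rpm ← 8793 -130 = 8663
final state: V = 13.36 m/s, rpm = 8663 → n = rpm/60 = 144.383333 rev/s
J = V / (n·D) = 13.36 / (144.383333 × 1.319) = 0.070153
regime bands: climb J<0.6096 | cruise [0.6096, 1.2191) | windmill J≥1.2191
J = 0.0702 → climb

J = 0.0702, regime = climb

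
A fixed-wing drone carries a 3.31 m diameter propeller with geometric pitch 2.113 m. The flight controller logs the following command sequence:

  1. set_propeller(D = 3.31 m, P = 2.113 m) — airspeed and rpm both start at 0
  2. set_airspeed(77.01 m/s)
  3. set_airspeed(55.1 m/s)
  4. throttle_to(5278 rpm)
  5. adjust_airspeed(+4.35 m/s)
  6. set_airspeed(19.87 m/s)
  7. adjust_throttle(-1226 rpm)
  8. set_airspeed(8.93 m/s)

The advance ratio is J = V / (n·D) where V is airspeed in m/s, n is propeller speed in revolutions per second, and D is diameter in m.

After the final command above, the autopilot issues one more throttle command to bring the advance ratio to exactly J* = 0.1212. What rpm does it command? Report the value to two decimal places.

rpm = 1335.59

set_propeller: D = 3.31 m, P = 2.113 m (p = P/D = 0.638369); state ← (V=0, rpm=0)
set_airspeed(77.01): V ← 77.01 m/s
set_airspeed(55.1): V ← 55.1 m/s
throttle_to(5278): rpm ← 5278
adjust_airspeed(+4.35): V ← 55.1 +4.35 = 59.45 m/s
set_airspeed(19.87): V ← 19.87 m/s
adjust_throttle(-1226): rpm ← 5278 -1226 = 4052
set_airspeed(8.93): V ← 8.93 m/s
final state: V = 8.93 m/s, rpm = 4052 → n = rpm/60 = 67.533333 rev/s
target J* = 0.1212; solve J* = V/(n·D) for n: n = V/(J*·D) = 8.93/(0.1212 × 3.31) = 22.259779 rev/s
rpm = 60·n = 1335.586731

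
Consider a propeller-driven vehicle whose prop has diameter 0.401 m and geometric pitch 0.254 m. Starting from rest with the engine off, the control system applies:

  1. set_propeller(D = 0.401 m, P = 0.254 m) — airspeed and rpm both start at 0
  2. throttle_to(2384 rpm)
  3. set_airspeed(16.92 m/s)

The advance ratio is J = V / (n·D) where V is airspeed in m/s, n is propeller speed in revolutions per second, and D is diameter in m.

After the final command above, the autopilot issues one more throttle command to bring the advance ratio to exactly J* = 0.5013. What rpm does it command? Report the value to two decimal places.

rpm = 5050.21

set_propeller: D = 0.401 m, P = 0.254 m (p = P/D = 0.633416); state ← (V=0, rpm=0)
throttle_to(2384): rpm ← 2384
set_airspeed(16.92): V ← 16.92 m/s
final state: V = 16.92 m/s, rpm = 2384 → n = rpm/60 = 39.733333 rev/s
target J* = 0.5013; solve J* = V/(n·D) for n: n = V/(J*·D) = 16.92/(0.5013 × 0.401) = 84.170185 rev/s
rpm = 60·n = 5050.211097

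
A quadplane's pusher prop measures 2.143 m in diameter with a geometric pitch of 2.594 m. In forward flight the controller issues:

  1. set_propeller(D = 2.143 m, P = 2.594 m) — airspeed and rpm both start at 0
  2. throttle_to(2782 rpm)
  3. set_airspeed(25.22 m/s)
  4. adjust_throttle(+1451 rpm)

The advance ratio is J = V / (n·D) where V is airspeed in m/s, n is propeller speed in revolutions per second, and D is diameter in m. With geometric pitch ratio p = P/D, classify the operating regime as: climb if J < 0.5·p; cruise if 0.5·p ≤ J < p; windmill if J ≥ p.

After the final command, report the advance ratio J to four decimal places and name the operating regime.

J = 0.1668, regime = climb

set_propeller: D = 2.143 m, P = 2.594 m (p = P/D = 1.210453); state ← (V=0, rpm=0)
throttle_to(2782): rpm ← 2782
set_airspeed(25.22): V ← 25.22 m/s
adjust_throttle(+1451): rpm ← 2782 +1451 = 4233
final state: V = 25.22 m/s, rpm = 4233 → n = rpm/60 = 70.550000 rev/s
J = V / (n·D) = 25.22 / (70.550000 × 2.143) = 0.166811
regime bands: climb J<0.6052 | cruise [0.6052, 1.2105) | windmill J≥1.2105
J = 0.1668 → climb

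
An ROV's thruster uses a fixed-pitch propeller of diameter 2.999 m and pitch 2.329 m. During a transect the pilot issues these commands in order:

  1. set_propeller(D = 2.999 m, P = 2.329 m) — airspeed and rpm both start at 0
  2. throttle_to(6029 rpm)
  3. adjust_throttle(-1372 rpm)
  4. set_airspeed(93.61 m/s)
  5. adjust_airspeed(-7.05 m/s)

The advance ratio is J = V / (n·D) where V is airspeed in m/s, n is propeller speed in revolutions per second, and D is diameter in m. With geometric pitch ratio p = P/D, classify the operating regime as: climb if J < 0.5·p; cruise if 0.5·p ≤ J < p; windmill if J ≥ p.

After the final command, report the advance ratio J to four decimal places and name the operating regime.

J = 0.3719, regime = climb

set_propeller: D = 2.999 m, P = 2.329 m (p = P/D = 0.776592); state ← (V=0, rpm=0)
throttle_to(6029): rpm ← 6029
adjust_throttle(-1372): rpm ← 6029 -1372 = 4657
set_airspeed(93.61): V ← 93.61 m/s
adjust_airspeed(-7.05): V ← 93.61 -7.05 = 86.56 m/s
final state: V = 86.56 m/s, rpm = 4657 → n = rpm/60 = 77.616667 rev/s
J = V / (n·D) = 86.56 / (77.616667 × 2.999) = 0.371865
regime bands: climb J<0.3883 | cruise [0.3883, 0.7766) | windmill J≥0.7766
J = 0.3719 → climb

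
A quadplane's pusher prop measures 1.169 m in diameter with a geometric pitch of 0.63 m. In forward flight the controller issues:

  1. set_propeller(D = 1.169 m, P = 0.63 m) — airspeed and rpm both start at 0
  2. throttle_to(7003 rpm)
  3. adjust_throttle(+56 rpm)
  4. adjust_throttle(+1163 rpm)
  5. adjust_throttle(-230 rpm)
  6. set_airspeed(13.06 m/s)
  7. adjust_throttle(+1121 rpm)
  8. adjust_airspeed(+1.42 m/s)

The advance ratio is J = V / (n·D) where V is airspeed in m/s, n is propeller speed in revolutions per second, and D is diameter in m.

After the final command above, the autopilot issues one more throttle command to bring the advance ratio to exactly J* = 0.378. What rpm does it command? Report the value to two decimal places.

rpm = 1966.14

set_propeller: D = 1.169 m, P = 0.63 m (p = P/D = 0.538922); state ← (V=0, rpm=0)
throttle_to(7003): rpm ← 7003
adjust_throttle(+56): rpm ← 7003 +56 = 7059
adjust_throttle(+1163): rpm ← 7059 +1163 = 8222
adjust_throttle(-230): rpm ← 8222 -230 = 7992
set_airspeed(13.06): V ← 13.06 m/s
adjust_throttle(+1121): rpm ← 7992 +1121 = 9113
adjust_airspeed(+1.42): V ← 13.06 +1.42 = 14.48 m/s
final state: V = 14.48 m/s, rpm = 9113 → n = rpm/60 = 151.883333 rev/s
target J* = 0.378; solve J* = V/(n·D) for n: n = V/(J*·D) = 14.48/(0.378 × 1.169) = 32.768929 rev/s
rpm = 60·n = 1966.135756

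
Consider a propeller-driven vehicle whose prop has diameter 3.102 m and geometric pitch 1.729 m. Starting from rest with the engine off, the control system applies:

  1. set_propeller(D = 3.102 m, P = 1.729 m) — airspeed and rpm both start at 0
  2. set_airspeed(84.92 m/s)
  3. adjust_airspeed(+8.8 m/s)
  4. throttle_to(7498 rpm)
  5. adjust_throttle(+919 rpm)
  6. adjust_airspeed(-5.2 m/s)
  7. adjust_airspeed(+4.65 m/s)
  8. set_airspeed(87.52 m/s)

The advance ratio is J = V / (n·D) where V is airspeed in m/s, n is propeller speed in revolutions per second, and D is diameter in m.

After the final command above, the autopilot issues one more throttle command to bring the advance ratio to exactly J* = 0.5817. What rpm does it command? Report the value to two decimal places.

set_propeller: D = 3.102 m, P = 1.729 m (p = P/D = 0.557382); state ← (V=0, rpm=0)
set_airspeed(84.92): V ← 84.92 m/s
adjust_airspeed(+8.8): V ← 84.92 +8.8 = 93.72 m/s
throttle_to(7498): rpm ← 7498
adjust_throttle(+919): rpm ← 7498 +919 = 8417
adjust_airspeed(-5.2): V ← 93.72 -5.2 = 88.52 m/s
adjust_airspeed(+4.65): V ← 88.52 +4.65 = 93.17 m/s
set_airspeed(87.52): V ← 87.52 m/s
final state: V = 87.52 m/s, rpm = 8417 → n = rpm/60 = 140.283333 rev/s
target J* = 0.5817; solve J* = V/(n·D) for n: n = V/(J*·D) = 87.52/(0.5817 × 3.102) = 48.502760 rev/s
rpm = 60·n = 2910.165595

rpm = 2910.17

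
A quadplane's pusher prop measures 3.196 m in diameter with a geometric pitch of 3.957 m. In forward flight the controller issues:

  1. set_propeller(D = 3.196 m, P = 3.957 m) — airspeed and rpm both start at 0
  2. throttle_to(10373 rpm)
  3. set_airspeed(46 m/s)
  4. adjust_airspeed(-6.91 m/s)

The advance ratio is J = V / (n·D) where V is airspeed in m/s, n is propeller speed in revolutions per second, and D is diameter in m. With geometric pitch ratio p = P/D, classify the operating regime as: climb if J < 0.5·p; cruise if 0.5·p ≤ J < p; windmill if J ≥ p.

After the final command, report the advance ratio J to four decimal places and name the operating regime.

set_propeller: D = 3.196 m, P = 3.957 m (p = P/D = 1.238110); state ← (V=0, rpm=0)
throttle_to(10373): rpm ← 10373
set_airspeed(46): V ← 46 m/s
adjust_airspeed(-6.91): V ← 46 -6.91 = 39.09 m/s
final state: V = 39.09 m/s, rpm = 10373 → n = rpm/60 = 172.883333 rev/s
J = V / (n·D) = 39.09 / (172.883333 × 3.196) = 0.070747
regime bands: climb J<0.6191 | cruise [0.6191, 1.2381) | windmill J≥1.2381
J = 0.0707 → climb

J = 0.0707, regime = climb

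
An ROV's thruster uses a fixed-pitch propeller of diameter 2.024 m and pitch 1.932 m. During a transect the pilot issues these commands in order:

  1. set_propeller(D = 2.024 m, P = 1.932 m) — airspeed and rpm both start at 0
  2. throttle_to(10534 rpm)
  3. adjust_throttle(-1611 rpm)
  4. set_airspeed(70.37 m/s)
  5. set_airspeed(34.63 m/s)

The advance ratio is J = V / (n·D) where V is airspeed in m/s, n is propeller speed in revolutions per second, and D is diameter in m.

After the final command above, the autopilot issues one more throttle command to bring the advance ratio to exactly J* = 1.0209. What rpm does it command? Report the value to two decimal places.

set_propeller: D = 2.024 m, P = 1.932 m (p = P/D = 0.954545); state ← (V=0, rpm=0)
throttle_to(10534): rpm ← 10534
adjust_throttle(-1611): rpm ← 10534 -1611 = 8923
set_airspeed(70.37): V ← 70.37 m/s
set_airspeed(34.63): V ← 34.63 m/s
final state: V = 34.63 m/s, rpm = 8923 → n = rpm/60 = 148.716667 rev/s
target J* = 1.0209; solve J* = V/(n·D) for n: n = V/(J*·D) = 34.63/(1.0209 × 2.024) = 16.759412 rev/s
rpm = 60·n = 1005.564725

rpm = 1005.56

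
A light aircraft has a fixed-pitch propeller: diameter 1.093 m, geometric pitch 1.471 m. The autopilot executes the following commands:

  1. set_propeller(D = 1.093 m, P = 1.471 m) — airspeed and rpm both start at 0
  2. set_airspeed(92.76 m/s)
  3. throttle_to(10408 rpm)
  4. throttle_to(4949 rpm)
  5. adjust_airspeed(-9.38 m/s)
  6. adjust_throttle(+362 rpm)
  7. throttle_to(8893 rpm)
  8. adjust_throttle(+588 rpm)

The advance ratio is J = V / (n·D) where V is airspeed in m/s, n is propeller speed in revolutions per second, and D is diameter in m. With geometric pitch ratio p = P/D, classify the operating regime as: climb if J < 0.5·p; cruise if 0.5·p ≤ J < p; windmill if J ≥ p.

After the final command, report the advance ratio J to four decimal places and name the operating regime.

set_propeller: D = 1.093 m, P = 1.471 m (p = P/D = 1.345837); state ← (V=0, rpm=0)
set_airspeed(92.76): V ← 92.76 m/s
throttle_to(10408): rpm ← 10408
throttle_to(4949): rpm ← 4949
adjust_airspeed(-9.38): V ← 92.76 -9.38 = 83.38 m/s
adjust_throttle(+362): rpm ← 4949 +362 = 5311
throttle_to(8893): rpm ← 8893
adjust_throttle(+588): rpm ← 8893 +588 = 9481
final state: V = 83.38 m/s, rpm = 9481 → n = rpm/60 = 158.016667 rev/s
J = V / (n·D) = 83.38 / (158.016667 × 1.093) = 0.482768
regime bands: climb J<0.6729 | cruise [0.6729, 1.3458) | windmill J≥1.3458
J = 0.4828 → climb

J = 0.4828, regime = climb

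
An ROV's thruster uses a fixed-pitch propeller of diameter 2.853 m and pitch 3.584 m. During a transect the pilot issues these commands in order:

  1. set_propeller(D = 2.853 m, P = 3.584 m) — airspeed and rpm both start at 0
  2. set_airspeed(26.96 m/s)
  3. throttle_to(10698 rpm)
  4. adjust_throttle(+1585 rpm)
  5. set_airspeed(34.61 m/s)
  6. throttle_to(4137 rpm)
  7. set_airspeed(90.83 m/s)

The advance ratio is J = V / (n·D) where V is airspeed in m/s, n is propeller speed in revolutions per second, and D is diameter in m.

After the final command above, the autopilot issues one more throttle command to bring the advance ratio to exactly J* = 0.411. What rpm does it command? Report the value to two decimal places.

set_propeller: D = 2.853 m, P = 3.584 m (p = P/D = 1.256222); state ← (V=0, rpm=0)
set_airspeed(26.96): V ← 26.96 m/s
throttle_to(10698): rpm ← 10698
adjust_throttle(+1585): rpm ← 10698 +1585 = 12283
set_airspeed(34.61): V ← 34.61 m/s
throttle_to(4137): rpm ← 4137
set_airspeed(90.83): V ← 90.83 m/s
final state: V = 90.83 m/s, rpm = 4137 → n = rpm/60 = 68.950000 rev/s
target J* = 0.411; solve J* = V/(n·D) for n: n = V/(J*·D) = 90.83/(0.411 × 2.853) = 77.461468 rev/s
rpm = 60·n = 4647.688053

rpm = 4647.69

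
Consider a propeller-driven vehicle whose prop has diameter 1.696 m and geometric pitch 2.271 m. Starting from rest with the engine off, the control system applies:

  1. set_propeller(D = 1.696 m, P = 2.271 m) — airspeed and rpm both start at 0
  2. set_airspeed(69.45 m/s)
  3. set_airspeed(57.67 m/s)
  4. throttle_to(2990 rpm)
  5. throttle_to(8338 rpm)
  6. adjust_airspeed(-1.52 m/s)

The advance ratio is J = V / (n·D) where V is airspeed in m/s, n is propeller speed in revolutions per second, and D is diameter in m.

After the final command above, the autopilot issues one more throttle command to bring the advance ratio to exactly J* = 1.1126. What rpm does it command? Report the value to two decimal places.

set_propeller: D = 1.696 m, P = 2.271 m (p = P/D = 1.339033); state ← (V=0, rpm=0)
set_airspeed(69.45): V ← 69.45 m/s
set_airspeed(57.67): V ← 57.67 m/s
throttle_to(2990): rpm ← 2990
throttle_to(8338): rpm ← 8338
adjust_airspeed(-1.52): V ← 57.67 -1.52 = 56.15 m/s
final state: V = 56.15 m/s, rpm = 8338 → n = rpm/60 = 138.966667 rev/s
target J* = 1.1126; solve J* = V/(n·D) for n: n = V/(J*·D) = 56.15/(1.1126 × 1.696) = 29.756706 rev/s
rpm = 60·n = 1785.402372

rpm = 1785.40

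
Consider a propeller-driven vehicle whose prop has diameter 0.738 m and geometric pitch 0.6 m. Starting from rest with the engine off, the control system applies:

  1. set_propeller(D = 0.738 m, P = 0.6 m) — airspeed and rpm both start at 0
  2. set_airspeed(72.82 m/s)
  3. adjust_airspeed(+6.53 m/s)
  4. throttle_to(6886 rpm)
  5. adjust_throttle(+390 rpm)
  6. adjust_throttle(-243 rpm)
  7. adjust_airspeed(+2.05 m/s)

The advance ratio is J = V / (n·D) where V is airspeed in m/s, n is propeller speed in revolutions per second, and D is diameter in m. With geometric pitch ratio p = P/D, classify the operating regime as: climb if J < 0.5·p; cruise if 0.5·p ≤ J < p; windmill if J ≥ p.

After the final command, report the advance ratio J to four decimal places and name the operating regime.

set_propeller: D = 0.738 m, P = 0.6 m (p = P/D = 0.813008); state ← (V=0, rpm=0)
set_airspeed(72.82): V ← 72.82 m/s
adjust_airspeed(+6.53): V ← 72.82 +6.53 = 79.35 m/s
throttle_to(6886): rpm ← 6886
adjust_throttle(+390): rpm ← 6886 +390 = 7276
adjust_throttle(-243): rpm ← 7276 -243 = 7033
adjust_airspeed(+2.05): V ← 79.35 +2.05 = 81.4 m/s
final state: V = 81.4 m/s, rpm = 7033 → n = rpm/60 = 117.216667 rev/s
J = V / (n·D) = 81.4 / (117.216667 × 0.738) = 0.940976
regime bands: climb J<0.4065 | cruise [0.4065, 0.8130) | windmill J≥0.8130
J = 0.9410 → windmill

J = 0.9410, regime = windmill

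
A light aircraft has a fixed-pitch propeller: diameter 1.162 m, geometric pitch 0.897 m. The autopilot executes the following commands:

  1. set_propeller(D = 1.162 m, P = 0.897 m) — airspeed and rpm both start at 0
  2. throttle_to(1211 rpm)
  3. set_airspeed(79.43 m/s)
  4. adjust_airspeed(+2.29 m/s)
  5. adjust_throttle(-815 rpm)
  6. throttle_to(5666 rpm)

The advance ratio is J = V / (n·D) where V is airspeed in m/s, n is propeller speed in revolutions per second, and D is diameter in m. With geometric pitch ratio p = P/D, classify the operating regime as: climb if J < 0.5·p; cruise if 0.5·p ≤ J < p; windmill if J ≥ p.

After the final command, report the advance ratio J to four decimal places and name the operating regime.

set_propeller: D = 1.162 m, P = 0.897 m (p = P/D = 0.771945); state ← (V=0, rpm=0)
throttle_to(1211): rpm ← 1211
set_airspeed(79.43): V ← 79.43 m/s
adjust_airspeed(+2.29): V ← 79.43 +2.29 = 81.72 m/s
adjust_throttle(-815): rpm ← 1211 -815 = 396
throttle_to(5666): rpm ← 5666
final state: V = 81.72 m/s, rpm = 5666 → n = rpm/60 = 94.433333 rev/s
J = V / (n·D) = 81.72 / (94.433333 × 1.162) = 0.744727
regime bands: climb J<0.3860 | cruise [0.3860, 0.7719) | windmill J≥0.7719
J = 0.7447 → cruise

J = 0.7447, regime = cruise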